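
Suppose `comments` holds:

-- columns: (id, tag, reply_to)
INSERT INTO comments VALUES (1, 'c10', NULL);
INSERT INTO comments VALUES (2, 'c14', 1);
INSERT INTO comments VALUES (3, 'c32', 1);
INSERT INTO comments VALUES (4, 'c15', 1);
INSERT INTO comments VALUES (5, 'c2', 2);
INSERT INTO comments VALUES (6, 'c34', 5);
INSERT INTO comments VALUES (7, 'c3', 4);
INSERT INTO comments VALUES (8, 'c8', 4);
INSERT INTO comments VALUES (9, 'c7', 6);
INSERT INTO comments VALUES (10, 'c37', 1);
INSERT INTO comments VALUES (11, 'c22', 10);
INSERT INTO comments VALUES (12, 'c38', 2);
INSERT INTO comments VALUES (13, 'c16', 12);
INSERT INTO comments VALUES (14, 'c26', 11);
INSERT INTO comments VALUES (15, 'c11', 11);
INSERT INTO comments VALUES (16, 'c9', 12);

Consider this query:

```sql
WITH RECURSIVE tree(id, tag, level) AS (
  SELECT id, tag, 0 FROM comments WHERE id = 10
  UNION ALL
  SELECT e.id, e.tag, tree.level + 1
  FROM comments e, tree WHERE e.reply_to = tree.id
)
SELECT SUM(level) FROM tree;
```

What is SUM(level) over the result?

5

Base: id=10 (c37) at level 0.
Iteration 1: rows with reply_to in {10} -> c22 (id 11, level 1).
Iteration 2: rows with reply_to in {11} -> c26 (id 14, level 2), c11 (id 15, level 2).
Iteration 3: no rows with reply_to in {14,15}; recursion stops.
SUM(level) = 0 + 1 + 2 + 2 = 5.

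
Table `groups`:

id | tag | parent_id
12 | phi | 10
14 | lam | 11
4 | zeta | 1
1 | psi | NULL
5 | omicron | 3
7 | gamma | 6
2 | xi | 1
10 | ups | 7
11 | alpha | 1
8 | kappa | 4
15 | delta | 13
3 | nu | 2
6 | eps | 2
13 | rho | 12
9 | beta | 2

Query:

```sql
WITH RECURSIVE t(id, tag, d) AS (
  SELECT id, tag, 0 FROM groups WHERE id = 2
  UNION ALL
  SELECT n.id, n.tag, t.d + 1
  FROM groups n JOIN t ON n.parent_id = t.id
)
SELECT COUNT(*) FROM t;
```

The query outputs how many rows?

Base: id=2 (xi) at d 0.
Iteration 1: rows with parent_id in {2} -> nu (id 3, d 1), eps (id 6, d 1), beta (id 9, d 1).
Iteration 2: rows with parent_id in {3,6,9} -> omicron (id 5, d 2), gamma (id 7, d 2).
Iteration 3: rows with parent_id in {5,7} -> ups (id 10, d 3).
Iteration 4: rows with parent_id in {10} -> phi (id 12, d 4).
Iteration 5: rows with parent_id in {12} -> rho (id 13, d 5).
Iteration 6: rows with parent_id in {13} -> delta (id 15, d 6).
Iteration 7: no rows with parent_id in {15}; recursion stops.
Total rows emitted: 10.

10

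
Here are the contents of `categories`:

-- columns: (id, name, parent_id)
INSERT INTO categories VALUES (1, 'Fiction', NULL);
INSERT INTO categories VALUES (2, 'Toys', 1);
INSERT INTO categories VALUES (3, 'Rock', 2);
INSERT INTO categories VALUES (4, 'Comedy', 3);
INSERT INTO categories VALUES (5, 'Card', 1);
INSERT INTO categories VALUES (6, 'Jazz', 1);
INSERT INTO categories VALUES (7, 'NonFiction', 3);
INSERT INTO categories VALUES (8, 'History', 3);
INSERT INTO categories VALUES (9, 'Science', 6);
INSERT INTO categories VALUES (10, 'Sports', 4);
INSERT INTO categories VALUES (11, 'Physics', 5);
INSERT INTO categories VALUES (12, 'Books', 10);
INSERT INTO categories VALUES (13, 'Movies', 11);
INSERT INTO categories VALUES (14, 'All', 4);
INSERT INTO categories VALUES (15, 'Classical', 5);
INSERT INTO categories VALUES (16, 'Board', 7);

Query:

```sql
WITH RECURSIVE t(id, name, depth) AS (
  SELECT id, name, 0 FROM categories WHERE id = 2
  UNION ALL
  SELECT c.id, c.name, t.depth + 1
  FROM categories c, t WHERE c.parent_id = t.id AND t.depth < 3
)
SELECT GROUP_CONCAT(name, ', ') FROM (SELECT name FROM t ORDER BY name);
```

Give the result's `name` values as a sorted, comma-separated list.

Base: id=2 (Toys) at depth 0.
Iteration 1: rows with parent_id in {2} -> Rock (id 3, depth 1).
Iteration 2: rows with parent_id in {3} -> Comedy (id 4, depth 2), NonFiction (id 7, depth 2), History (id 8, depth 2).
Iteration 3: rows with parent_id in {4,7,8} -> Sports (id 10, depth 3), All (id 14, depth 3), Board (id 16, depth 3).
Iteration 4: depth < 3 fails for all current rows; recursion stops.

All, Board, Comedy, History, NonFiction, Rock, Sports, Toys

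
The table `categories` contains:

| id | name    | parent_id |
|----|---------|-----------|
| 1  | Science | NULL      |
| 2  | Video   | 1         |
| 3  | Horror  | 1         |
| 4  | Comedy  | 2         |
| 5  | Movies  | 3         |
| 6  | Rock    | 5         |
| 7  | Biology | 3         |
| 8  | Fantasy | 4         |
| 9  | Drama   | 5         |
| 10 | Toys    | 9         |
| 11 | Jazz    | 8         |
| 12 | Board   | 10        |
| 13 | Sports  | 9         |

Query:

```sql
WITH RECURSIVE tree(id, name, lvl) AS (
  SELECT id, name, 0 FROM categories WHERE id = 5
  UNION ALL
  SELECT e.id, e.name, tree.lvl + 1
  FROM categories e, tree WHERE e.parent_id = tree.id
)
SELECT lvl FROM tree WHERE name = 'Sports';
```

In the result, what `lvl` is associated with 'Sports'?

2

Base: id=5 (Movies) at lvl 0.
Iteration 1: rows with parent_id in {5} -> Rock (id 6, lvl 1), Drama (id 9, lvl 1).
Iteration 2: rows with parent_id in {6,9} -> Toys (id 10, lvl 2), Sports (id 13, lvl 2).
Iteration 3: rows with parent_id in {10,13} -> Board (id 12, lvl 3).
Iteration 4: no rows with parent_id in {12}; recursion stops.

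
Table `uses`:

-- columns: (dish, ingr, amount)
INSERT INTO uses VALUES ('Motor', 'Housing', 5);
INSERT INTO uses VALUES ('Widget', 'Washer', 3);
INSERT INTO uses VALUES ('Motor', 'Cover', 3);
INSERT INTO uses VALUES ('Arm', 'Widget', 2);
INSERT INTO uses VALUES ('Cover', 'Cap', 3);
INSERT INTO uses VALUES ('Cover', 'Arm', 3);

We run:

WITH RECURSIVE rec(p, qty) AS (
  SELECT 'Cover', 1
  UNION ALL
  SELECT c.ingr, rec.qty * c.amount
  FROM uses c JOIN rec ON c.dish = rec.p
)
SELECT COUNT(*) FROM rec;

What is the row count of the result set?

5

Base: (Cover, qty=1).
Iteration 1: components of {Cover} -> Arm = 1*3 = 3, Cap = 1*3 = 3.
Iteration 2: components of {Arm,Cap} -> Widget = 3*2 = 6.
Iteration 3: components of {Widget} -> Washer = 6*3 = 18.
Iteration 4: no further components; recursion stops.
Total rows emitted: 5.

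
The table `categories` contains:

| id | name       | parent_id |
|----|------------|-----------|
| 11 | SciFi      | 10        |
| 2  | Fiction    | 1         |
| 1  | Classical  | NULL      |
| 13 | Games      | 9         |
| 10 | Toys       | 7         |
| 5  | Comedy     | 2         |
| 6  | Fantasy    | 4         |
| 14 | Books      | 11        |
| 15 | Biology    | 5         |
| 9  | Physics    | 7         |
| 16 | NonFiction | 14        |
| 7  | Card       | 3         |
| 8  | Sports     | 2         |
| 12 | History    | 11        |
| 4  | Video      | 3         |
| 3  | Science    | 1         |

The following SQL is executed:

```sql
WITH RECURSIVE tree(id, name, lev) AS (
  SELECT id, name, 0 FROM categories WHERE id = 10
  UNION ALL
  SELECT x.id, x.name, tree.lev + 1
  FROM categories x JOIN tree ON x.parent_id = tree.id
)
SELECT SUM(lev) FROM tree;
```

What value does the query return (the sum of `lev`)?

8

Base: id=10 (Toys) at lev 0.
Iteration 1: rows with parent_id in {10} -> SciFi (id 11, lev 1).
Iteration 2: rows with parent_id in {11} -> History (id 12, lev 2), Books (id 14, lev 2).
Iteration 3: rows with parent_id in {12,14} -> NonFiction (id 16, lev 3).
Iteration 4: no rows with parent_id in {16}; recursion stops.
SUM(lev) = 0 + 1 + 2 + 2 + 3 = 8.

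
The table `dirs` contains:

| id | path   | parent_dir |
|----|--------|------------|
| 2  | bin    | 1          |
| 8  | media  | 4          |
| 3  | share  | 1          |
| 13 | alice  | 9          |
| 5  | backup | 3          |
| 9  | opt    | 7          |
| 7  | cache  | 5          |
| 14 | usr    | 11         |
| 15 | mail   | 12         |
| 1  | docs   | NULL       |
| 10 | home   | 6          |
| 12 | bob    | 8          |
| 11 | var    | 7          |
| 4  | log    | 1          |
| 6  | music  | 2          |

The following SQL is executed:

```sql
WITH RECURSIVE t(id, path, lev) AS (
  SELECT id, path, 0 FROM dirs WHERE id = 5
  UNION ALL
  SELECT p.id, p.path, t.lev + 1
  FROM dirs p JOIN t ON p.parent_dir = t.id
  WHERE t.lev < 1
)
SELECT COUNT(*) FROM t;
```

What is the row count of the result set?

2

Base: id=5 (backup) at lev 0.
Iteration 1: rows with parent_dir in {5} -> cache (id 7, lev 1).
Iteration 2: lev < 1 fails for all current rows; recursion stops.
Total rows emitted: 2.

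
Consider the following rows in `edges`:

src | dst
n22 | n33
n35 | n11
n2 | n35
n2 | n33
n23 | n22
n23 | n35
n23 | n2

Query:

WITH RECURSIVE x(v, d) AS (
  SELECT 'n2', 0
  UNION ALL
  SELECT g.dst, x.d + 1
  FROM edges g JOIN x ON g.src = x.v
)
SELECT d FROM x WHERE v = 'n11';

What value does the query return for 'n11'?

2

Base: (n2, d=0).
Iteration 1: edges from {n2} -> (n33, d=1), (n35, d=1).
Iteration 2: edges from {n33,n35} -> (n11, d=2).
Iteration 3: no outgoing edges from {n11}; recursion stops.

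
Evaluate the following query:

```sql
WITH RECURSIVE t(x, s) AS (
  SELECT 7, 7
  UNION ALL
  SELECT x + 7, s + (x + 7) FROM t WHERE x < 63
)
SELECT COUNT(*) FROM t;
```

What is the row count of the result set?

Base: x=7, s=7.
Iteration 1: 7 < 63 holds -> x = 7 + 7 = 14, s = 7 + 14 = 21.
Iteration 2: 14 < 63 holds -> x = 14 + 7 = 21, s = 21 + 21 = 42.
Iteration 3: 21 < 63 holds -> x = 21 + 7 = 28, s = 42 + 28 = 70.
Iteration 4: 28 < 63 holds -> x = 28 + 7 = 35, s = 70 + 35 = 105.
Iteration 5: 35 < 63 holds -> x = 35 + 7 = 42, s = 105 + 42 = 147.
Iteration 6: 42 < 63 holds -> x = 42 + 7 = 49, s = 147 + 49 = 196.
Iteration 7: 49 < 63 holds -> x = 49 + 7 = 56, s = 196 + 56 = 252.
Iteration 8: 56 < 63 holds -> x = 56 + 7 = 63, s = 252 + 63 = 315.
Iteration 9: 63 < 63 fails; recursion stops.
Total rows emitted: 9.

9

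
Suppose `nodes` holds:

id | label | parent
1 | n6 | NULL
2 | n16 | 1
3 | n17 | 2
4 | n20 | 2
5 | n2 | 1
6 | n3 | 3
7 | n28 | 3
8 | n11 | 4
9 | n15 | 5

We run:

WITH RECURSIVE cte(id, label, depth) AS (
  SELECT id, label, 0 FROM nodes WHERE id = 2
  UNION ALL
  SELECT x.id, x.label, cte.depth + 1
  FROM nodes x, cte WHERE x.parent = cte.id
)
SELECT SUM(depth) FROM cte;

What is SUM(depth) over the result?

Base: id=2 (n16) at depth 0.
Iteration 1: rows with parent in {2} -> n17 (id 3, depth 1), n20 (id 4, depth 1).
Iteration 2: rows with parent in {3,4} -> n3 (id 6, depth 2), n28 (id 7, depth 2), n11 (id 8, depth 2).
Iteration 3: no rows with parent in {6,7,8}; recursion stops.
SUM(depth) = 0 + 1 + 1 + 2 + 2 + 2 = 8.

8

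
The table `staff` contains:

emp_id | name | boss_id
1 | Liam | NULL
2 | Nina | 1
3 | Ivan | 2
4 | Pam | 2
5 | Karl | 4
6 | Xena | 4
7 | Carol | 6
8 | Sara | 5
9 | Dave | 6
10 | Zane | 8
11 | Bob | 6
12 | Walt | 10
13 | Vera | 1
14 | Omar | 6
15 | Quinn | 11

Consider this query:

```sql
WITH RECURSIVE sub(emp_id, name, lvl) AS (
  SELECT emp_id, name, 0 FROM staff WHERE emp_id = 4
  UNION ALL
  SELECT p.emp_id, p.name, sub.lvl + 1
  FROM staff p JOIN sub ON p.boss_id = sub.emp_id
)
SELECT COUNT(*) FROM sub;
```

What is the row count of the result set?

11

Base: emp_id=4 (Pam) at lvl 0.
Iteration 1: rows with boss_id in {4} -> Karl (id 5, lvl 1), Xena (id 6, lvl 1).
Iteration 2: rows with boss_id in {5,6} -> Carol (id 7, lvl 2), Sara (id 8, lvl 2), Dave (id 9, lvl 2), Bob (id 11, lvl 2), Omar (id 14, lvl 2).
Iteration 3: rows with boss_id in {7,8,9,11,14} -> Zane (id 10, lvl 3), Quinn (id 15, lvl 3).
Iteration 4: rows with boss_id in {10,15} -> Walt (id 12, lvl 4).
Iteration 5: no rows with boss_id in {12}; recursion stops.
Total rows emitted: 11.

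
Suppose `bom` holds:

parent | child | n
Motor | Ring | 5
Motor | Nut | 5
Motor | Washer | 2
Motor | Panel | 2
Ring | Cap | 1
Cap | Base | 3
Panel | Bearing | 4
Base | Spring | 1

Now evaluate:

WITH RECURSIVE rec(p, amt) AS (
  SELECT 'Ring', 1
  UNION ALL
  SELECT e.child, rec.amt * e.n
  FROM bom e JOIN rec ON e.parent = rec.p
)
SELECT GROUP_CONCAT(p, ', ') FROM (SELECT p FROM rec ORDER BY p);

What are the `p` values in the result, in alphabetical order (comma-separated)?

Base, Cap, Ring, Spring

Base: (Ring, amt=1).
Iteration 1: components of {Ring} -> Cap = 1*1 = 1.
Iteration 2: components of {Cap} -> Base = 1*3 = 3.
Iteration 3: components of {Base} -> Spring = 3*1 = 3.
Iteration 4: no further components; recursion stops.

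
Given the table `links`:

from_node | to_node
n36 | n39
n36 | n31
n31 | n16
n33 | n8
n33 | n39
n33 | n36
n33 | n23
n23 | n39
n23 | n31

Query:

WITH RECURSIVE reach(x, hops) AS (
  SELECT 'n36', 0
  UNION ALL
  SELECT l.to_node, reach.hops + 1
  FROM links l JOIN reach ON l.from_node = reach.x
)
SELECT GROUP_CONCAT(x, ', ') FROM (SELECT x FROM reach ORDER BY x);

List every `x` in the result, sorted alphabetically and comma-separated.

Base: (n36, hops=0).
Iteration 1: edges from {n36} -> (n31, hops=1), (n39, hops=1).
Iteration 2: edges from {n31,n39} -> (n16, hops=2).
Iteration 3: no outgoing edges from {n16}; recursion stops.

n16, n31, n36, n39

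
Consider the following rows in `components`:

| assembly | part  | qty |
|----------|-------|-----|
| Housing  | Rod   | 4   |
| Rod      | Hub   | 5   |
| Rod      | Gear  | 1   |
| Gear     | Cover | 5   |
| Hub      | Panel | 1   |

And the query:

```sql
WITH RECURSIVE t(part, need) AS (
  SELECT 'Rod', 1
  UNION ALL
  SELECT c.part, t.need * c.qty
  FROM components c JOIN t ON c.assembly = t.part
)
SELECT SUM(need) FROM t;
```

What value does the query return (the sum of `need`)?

Base: (Rod, need=1).
Iteration 1: components of {Rod} -> Gear = 1*1 = 1, Hub = 1*5 = 5.
Iteration 2: components of {Gear,Hub} -> Cover = 1*5 = 5, Panel = 5*1 = 5.
Iteration 3: no further components; recursion stops.
SUM(need) = 1 + 5 + 1 + 5 + 5 = 17.

17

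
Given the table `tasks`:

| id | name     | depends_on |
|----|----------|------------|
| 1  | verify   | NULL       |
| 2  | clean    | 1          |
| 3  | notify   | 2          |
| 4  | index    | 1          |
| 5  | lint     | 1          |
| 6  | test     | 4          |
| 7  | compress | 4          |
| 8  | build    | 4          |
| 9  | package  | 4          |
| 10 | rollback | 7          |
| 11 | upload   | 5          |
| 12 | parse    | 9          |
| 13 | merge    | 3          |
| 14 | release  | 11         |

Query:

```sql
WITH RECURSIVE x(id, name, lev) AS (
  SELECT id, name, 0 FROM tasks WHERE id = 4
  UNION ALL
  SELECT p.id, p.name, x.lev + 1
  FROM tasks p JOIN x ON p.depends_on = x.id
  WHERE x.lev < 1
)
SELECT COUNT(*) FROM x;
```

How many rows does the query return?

5

Base: id=4 (index) at lev 0.
Iteration 1: rows with depends_on in {4} -> test (id 6, lev 1), compress (id 7, lev 1), build (id 8, lev 1), package (id 9, lev 1).
Iteration 2: lev < 1 fails for all current rows; recursion stops.
Total rows emitted: 5.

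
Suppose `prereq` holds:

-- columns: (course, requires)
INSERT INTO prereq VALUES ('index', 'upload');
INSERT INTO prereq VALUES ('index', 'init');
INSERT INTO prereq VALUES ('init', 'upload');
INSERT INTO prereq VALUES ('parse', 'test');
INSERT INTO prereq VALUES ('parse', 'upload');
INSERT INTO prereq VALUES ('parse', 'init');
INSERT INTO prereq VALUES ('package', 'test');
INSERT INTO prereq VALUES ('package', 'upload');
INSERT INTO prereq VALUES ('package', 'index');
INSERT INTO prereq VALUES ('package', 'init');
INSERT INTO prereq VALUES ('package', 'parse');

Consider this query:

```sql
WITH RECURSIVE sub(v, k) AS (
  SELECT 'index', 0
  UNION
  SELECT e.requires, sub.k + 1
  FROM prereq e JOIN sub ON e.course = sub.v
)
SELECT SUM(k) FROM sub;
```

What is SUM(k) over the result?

Base: (index, k=0).
Iteration 1: edges from {index} -> (init, k=1), (upload, k=1).
Iteration 2: edges from {init,upload} -> (upload, k=2).
Iteration 3: no outgoing edges from {upload}; recursion stops.
SUM(k) = 0 + 1 + 1 + 2 = 4.

4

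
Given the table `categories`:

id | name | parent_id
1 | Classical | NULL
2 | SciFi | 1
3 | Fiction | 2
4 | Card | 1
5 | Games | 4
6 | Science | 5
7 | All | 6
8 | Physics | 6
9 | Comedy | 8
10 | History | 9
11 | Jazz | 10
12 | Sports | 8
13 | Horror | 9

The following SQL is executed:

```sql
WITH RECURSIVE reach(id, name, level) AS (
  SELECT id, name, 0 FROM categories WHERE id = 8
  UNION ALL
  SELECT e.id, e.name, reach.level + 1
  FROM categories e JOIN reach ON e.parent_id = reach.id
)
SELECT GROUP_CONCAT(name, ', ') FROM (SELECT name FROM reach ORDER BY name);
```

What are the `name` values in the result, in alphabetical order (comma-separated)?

Base: id=8 (Physics) at level 0.
Iteration 1: rows with parent_id in {8} -> Comedy (id 9, level 1), Sports (id 12, level 1).
Iteration 2: rows with parent_id in {9,12} -> History (id 10, level 2), Horror (id 13, level 2).
Iteration 3: rows with parent_id in {10,13} -> Jazz (id 11, level 3).
Iteration 4: no rows with parent_id in {11}; recursion stops.

Comedy, History, Horror, Jazz, Physics, Sports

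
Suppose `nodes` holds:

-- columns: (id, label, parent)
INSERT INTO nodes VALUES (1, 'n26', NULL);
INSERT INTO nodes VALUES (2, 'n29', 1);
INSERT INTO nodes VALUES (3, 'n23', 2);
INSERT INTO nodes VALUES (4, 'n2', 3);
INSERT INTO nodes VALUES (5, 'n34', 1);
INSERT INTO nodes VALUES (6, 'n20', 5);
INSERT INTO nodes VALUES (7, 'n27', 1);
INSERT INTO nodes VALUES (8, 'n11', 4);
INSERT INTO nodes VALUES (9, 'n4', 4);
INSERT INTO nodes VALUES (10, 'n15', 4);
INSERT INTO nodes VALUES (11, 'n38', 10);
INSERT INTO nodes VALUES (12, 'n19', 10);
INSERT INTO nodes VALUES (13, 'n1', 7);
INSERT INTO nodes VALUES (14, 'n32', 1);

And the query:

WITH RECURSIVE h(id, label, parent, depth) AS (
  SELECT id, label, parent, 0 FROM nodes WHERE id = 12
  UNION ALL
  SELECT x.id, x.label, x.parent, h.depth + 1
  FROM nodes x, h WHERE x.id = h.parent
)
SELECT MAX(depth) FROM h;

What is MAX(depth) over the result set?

Base: id=12 (n19), parent=10, depth 0.
Iteration 1: join on id=10 -> n15 (id 10, parent=4, depth 1).
Iteration 2: join on id=4 -> n2 (id 4, parent=3, depth 2).
Iteration 3: join on id=3 -> n23 (id 3, parent=2, depth 3).
Iteration 4: join on id=2 -> n29 (id 2, parent=1, depth 4).
Iteration 5: join on id=1 -> n26 (id 1, parent=NULL, depth 5).
Iteration 6: parent is NULL; no match; recursion stops.
depth values: 0, 1, 2, 3, 4, 5; the maximum is 5.

5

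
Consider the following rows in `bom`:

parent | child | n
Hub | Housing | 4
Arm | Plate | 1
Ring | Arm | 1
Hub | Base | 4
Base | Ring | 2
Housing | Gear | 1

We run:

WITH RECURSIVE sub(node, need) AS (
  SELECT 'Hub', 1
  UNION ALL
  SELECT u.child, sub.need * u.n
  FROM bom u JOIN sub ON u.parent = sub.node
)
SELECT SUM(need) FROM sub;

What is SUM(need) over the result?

37

Base: (Hub, need=1).
Iteration 1: components of {Hub} -> Base = 1*4 = 4, Housing = 1*4 = 4.
Iteration 2: components of {Base,Housing} -> Gear = 4*1 = 4, Ring = 4*2 = 8.
Iteration 3: components of {Gear,Ring} -> Arm = 8*1 = 8.
Iteration 4: components of {Arm} -> Plate = 8*1 = 8.
Iteration 5: no further components; recursion stops.
SUM(need) = 1 + 4 + 4 + 8 + 4 + 8 + 8 = 37.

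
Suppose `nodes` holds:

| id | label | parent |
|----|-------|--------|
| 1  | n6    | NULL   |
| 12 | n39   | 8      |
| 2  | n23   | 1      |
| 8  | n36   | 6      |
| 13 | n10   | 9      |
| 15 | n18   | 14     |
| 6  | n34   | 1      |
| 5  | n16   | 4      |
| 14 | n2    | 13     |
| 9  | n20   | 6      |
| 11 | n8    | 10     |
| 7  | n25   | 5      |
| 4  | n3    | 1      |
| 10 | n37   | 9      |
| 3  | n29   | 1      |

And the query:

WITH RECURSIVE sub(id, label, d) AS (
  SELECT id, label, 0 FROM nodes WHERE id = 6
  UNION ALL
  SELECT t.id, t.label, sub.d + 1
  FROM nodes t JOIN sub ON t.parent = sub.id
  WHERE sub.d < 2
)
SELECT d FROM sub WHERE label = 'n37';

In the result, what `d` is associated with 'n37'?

Base: id=6 (n34) at d 0.
Iteration 1: rows with parent in {6} -> n36 (id 8, d 1), n20 (id 9, d 1).
Iteration 2: rows with parent in {8,9} -> n37 (id 10, d 2), n39 (id 12, d 2), n10 (id 13, d 2).
Iteration 3: d < 2 fails for all current rows; recursion stops.

2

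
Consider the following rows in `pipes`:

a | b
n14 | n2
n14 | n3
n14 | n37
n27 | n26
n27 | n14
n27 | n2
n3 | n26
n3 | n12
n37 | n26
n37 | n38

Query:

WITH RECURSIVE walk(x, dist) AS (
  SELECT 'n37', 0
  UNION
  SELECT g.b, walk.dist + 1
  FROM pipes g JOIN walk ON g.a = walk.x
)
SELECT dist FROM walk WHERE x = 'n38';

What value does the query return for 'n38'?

1

Base: (n37, dist=0).
Iteration 1: edges from {n37} -> (n26, dist=1), (n38, dist=1).
Iteration 2: no outgoing edges from {n26,n38}; recursion stops.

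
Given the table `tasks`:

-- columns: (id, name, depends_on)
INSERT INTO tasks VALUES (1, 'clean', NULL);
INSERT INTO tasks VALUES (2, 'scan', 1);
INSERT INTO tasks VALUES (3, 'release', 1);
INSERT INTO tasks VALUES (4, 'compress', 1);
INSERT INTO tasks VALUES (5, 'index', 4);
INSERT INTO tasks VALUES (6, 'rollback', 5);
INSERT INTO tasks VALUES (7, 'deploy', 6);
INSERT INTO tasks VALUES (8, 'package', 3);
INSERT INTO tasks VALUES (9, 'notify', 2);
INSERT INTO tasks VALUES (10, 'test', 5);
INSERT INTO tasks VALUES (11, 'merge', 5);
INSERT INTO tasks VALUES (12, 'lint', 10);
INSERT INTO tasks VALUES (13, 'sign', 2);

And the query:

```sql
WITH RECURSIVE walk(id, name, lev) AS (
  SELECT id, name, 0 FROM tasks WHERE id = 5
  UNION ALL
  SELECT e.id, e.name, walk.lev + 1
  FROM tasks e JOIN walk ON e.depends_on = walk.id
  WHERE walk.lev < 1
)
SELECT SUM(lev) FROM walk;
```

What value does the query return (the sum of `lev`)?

3

Base: id=5 (index) at lev 0.
Iteration 1: rows with depends_on in {5} -> rollback (id 6, lev 1), test (id 10, lev 1), merge (id 11, lev 1).
Iteration 2: lev < 1 fails for all current rows; recursion stops.
SUM(lev) = 0 + 1 + 1 + 1 = 3.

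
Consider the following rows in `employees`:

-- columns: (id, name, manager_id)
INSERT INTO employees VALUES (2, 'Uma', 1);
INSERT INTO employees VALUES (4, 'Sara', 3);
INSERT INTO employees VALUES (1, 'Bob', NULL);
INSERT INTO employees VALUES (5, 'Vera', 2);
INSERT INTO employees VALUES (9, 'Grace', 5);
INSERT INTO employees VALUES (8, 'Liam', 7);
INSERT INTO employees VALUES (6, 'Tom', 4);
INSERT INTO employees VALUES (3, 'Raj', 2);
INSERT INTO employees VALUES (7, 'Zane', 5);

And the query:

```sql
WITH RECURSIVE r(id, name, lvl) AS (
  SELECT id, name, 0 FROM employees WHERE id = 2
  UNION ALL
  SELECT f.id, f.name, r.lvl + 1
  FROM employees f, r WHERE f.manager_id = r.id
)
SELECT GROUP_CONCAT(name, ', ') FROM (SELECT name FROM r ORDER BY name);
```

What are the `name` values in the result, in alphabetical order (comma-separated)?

Grace, Liam, Raj, Sara, Tom, Uma, Vera, Zane

Base: id=2 (Uma) at lvl 0.
Iteration 1: rows with manager_id in {2} -> Raj (id 3, lvl 1), Vera (id 5, lvl 1).
Iteration 2: rows with manager_id in {3,5} -> Sara (id 4, lvl 2), Zane (id 7, lvl 2), Grace (id 9, lvl 2).
Iteration 3: rows with manager_id in {4,7,9} -> Tom (id 6, lvl 3), Liam (id 8, lvl 3).
Iteration 4: no rows with manager_id in {6,8}; recursion stops.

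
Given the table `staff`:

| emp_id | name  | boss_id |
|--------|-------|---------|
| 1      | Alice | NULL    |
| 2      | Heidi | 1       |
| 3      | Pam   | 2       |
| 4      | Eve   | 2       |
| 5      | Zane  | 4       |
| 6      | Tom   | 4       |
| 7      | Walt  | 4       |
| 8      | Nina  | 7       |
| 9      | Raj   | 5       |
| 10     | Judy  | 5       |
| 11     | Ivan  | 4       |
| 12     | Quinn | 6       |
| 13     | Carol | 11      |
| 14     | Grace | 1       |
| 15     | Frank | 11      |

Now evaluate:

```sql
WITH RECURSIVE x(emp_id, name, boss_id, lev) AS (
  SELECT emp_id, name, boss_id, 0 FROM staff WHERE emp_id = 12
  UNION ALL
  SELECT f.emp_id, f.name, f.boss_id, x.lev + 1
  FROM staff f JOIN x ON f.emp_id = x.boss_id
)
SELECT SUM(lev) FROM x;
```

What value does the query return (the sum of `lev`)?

10

Base: emp_id=12 (Quinn), boss_id=6, lev 0.
Iteration 1: join on emp_id=6 -> Tom (id 6, boss_id=4, lev 1).
Iteration 2: join on emp_id=4 -> Eve (id 4, boss_id=2, lev 2).
Iteration 3: join on emp_id=2 -> Heidi (id 2, boss_id=1, lev 3).
Iteration 4: join on emp_id=1 -> Alice (id 1, boss_id=NULL, lev 4).
Iteration 5: boss_id is NULL; no match; recursion stops.
SUM(lev) = 0 + 1 + 2 + 3 + 4 = 10.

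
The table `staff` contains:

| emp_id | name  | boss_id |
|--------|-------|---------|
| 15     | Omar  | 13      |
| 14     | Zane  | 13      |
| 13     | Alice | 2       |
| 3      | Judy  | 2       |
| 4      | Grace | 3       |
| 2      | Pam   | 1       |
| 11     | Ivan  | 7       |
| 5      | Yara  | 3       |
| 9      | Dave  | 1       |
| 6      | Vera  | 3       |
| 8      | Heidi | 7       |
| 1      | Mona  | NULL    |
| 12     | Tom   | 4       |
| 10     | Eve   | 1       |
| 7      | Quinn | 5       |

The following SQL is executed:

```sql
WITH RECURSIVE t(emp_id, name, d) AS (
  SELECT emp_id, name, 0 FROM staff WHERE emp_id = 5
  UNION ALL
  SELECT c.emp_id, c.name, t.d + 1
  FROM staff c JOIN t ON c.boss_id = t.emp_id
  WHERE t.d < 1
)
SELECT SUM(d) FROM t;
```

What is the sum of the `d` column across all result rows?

Base: emp_id=5 (Yara) at d 0.
Iteration 1: rows with boss_id in {5} -> Quinn (id 7, d 1).
Iteration 2: d < 1 fails for all current rows; recursion stops.
SUM(d) = 0 + 1 = 1.

1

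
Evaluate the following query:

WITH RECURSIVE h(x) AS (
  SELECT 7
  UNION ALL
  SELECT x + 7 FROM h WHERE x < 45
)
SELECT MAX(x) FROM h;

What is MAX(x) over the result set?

49

Base: x=7.
Iteration 1: 7 < 45 holds -> x = 7 + 7 = 14.
Iteration 2: 14 < 45 holds -> x = 14 + 7 = 21.
Iteration 3: 21 < 45 holds -> x = 21 + 7 = 28.
Iteration 4: 28 < 45 holds -> x = 28 + 7 = 35.
Iteration 5: 35 < 45 holds -> x = 35 + 7 = 42.
Iteration 6: 42 < 45 holds -> x = 42 + 7 = 49.
Iteration 7: 49 < 45 fails; recursion stops.
x values: 7, 14, 21, 28, 35, 42, 49; the maximum is 49.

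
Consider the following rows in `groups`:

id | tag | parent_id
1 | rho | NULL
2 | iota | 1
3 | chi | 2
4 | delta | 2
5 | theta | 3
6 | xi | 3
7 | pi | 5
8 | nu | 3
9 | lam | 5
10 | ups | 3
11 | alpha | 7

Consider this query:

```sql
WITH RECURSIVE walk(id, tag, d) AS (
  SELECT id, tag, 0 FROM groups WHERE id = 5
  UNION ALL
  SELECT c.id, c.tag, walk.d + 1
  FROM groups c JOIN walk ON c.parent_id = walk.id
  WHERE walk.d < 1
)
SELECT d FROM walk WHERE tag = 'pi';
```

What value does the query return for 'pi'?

1

Base: id=5 (theta) at d 0.
Iteration 1: rows with parent_id in {5} -> pi (id 7, d 1), lam (id 9, d 1).
Iteration 2: d < 1 fails for all current rows; recursion stops.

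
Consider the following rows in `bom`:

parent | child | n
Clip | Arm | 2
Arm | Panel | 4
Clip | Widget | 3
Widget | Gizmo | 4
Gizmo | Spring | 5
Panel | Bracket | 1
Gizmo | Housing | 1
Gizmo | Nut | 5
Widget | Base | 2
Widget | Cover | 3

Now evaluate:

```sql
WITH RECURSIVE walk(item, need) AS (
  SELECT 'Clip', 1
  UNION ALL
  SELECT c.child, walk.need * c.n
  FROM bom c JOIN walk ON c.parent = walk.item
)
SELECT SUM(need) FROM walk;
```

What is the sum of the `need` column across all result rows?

181

Base: (Clip, need=1).
Iteration 1: components of {Clip} -> Arm = 1*2 = 2, Widget = 1*3 = 3.
Iteration 2: components of {Arm,Widget} -> Base = 3*2 = 6, Cover = 3*3 = 9, Gizmo = 3*4 = 12, Panel = 2*4 = 8.
Iteration 3: components of {Base,Cover,Gizmo,Panel} -> Bracket = 8*1 = 8, Housing = 12*1 = 12, Nut = 12*5 = 60, Spring = 12*5 = 60.
Iteration 4: no further components; recursion stops.
SUM(need) = 1 + 2 + 3 + 8 + 12 + 6 + 9 + 8 + 60 + 12 + 60 = 181.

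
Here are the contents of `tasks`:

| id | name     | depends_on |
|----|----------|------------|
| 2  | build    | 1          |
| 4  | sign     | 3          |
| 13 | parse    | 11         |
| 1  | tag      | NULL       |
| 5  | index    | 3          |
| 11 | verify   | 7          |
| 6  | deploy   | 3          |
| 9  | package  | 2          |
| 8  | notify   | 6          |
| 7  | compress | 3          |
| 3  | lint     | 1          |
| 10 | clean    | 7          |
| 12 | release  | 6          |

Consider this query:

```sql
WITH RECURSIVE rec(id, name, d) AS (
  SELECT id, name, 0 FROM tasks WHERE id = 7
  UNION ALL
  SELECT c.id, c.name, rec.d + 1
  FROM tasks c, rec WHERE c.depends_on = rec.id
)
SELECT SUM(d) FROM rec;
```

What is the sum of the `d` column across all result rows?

Base: id=7 (compress) at d 0.
Iteration 1: rows with depends_on in {7} -> clean (id 10, d 1), verify (id 11, d 1).
Iteration 2: rows with depends_on in {10,11} -> parse (id 13, d 2).
Iteration 3: no rows with depends_on in {13}; recursion stops.
SUM(d) = 0 + 1 + 1 + 2 = 4.

4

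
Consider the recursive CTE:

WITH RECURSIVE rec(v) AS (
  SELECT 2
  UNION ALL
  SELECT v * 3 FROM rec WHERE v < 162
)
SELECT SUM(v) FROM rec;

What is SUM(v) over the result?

Base: v=2.
Iteration 1: 2 < 162 holds -> v = 2 * 3 = 6.
Iteration 2: 6 < 162 holds -> v = 6 * 3 = 18.
Iteration 3: 18 < 162 holds -> v = 18 * 3 = 54.
Iteration 4: 54 < 162 holds -> v = 54 * 3 = 162.
Iteration 5: 162 < 162 fails; recursion stops.
SUM(v) = 2 + 6 + 18 + 54 + 162 = 242.

242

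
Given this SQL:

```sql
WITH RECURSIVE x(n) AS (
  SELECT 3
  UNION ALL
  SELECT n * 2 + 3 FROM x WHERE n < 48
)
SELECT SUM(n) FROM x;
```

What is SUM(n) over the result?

Base: n=3.
Iteration 1: 3 < 48 holds -> n = 3 * 2 + 3 = 9.
Iteration 2: 9 < 48 holds -> n = 9 * 2 + 3 = 21.
Iteration 3: 21 < 48 holds -> n = 21 * 2 + 3 = 45.
Iteration 4: 45 < 48 holds -> n = 45 * 2 + 3 = 93.
Iteration 5: 93 < 48 fails; recursion stops.
SUM(n) = 3 + 9 + 21 + 45 + 93 = 171.

171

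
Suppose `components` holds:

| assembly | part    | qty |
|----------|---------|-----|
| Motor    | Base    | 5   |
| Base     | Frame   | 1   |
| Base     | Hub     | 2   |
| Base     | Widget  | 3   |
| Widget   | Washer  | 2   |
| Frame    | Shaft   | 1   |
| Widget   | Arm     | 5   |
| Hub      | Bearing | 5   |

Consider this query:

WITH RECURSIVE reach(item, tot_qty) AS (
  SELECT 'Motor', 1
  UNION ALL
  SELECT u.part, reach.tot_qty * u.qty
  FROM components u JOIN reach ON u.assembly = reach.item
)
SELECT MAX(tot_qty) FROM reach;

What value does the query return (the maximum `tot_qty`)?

Base: (Motor, tot_qty=1).
Iteration 1: components of {Motor} -> Base = 1*5 = 5.
Iteration 2: components of {Base} -> Frame = 5*1 = 5, Hub = 5*2 = 10, Widget = 5*3 = 15.
Iteration 3: components of {Frame,Hub,Widget} -> Arm = 15*5 = 75, Bearing = 10*5 = 50, Shaft = 5*1 = 5, Washer = 15*2 = 30.
Iteration 4: no further components; recursion stops.
tot_qty values: 1, 5, 5, 15, 10, 5, 75, 30, 50; the maximum is 75.

75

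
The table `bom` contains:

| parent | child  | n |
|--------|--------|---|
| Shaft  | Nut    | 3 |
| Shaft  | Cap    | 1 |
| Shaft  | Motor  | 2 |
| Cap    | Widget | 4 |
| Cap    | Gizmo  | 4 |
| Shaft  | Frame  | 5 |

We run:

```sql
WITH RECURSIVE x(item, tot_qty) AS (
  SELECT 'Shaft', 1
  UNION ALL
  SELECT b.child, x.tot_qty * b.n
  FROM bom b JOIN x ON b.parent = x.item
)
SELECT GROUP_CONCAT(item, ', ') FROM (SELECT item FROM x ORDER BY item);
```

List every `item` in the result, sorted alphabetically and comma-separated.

Base: (Shaft, tot_qty=1).
Iteration 1: components of {Shaft} -> Cap = 1*1 = 1, Frame = 1*5 = 5, Motor = 1*2 = 2, Nut = 1*3 = 3.
Iteration 2: components of {Cap,Frame,Motor,Nut} -> Gizmo = 1*4 = 4, Widget = 1*4 = 4.
Iteration 3: no further components; recursion stops.

Cap, Frame, Gizmo, Motor, Nut, Shaft, Widget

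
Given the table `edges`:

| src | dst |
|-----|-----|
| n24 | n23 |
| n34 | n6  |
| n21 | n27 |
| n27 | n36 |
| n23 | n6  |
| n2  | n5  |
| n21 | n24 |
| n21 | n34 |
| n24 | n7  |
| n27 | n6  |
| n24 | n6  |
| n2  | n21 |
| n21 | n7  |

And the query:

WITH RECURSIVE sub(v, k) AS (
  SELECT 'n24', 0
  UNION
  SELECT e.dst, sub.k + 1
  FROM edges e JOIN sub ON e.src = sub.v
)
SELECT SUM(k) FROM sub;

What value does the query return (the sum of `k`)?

5

Base: (n24, k=0).
Iteration 1: edges from {n24} -> (n23, k=1), (n6, k=1), (n7, k=1).
Iteration 2: edges from {n23,n6,n7} -> (n6, k=2).
Iteration 3: no outgoing edges from {n6}; recursion stops.
SUM(k) = 0 + 1 + 1 + 1 + 2 = 5.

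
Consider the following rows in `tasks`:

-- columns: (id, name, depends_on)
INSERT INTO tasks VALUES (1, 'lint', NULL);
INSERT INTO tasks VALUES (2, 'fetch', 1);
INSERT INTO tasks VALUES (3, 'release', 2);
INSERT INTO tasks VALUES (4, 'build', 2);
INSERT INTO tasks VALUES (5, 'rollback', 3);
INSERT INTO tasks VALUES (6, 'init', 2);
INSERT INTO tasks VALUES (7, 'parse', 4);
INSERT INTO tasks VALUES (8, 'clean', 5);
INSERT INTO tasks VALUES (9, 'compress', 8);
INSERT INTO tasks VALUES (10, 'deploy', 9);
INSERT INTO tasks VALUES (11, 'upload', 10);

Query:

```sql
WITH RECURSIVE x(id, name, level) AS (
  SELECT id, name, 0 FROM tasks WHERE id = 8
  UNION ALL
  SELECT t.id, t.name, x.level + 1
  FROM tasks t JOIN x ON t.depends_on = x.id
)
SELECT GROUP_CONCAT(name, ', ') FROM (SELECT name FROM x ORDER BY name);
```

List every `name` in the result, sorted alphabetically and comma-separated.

Base: id=8 (clean) at level 0.
Iteration 1: rows with depends_on in {8} -> compress (id 9, level 1).
Iteration 2: rows with depends_on in {9} -> deploy (id 10, level 2).
Iteration 3: rows with depends_on in {10} -> upload (id 11, level 3).
Iteration 4: no rows with depends_on in {11}; recursion stops.

clean, compress, deploy, upload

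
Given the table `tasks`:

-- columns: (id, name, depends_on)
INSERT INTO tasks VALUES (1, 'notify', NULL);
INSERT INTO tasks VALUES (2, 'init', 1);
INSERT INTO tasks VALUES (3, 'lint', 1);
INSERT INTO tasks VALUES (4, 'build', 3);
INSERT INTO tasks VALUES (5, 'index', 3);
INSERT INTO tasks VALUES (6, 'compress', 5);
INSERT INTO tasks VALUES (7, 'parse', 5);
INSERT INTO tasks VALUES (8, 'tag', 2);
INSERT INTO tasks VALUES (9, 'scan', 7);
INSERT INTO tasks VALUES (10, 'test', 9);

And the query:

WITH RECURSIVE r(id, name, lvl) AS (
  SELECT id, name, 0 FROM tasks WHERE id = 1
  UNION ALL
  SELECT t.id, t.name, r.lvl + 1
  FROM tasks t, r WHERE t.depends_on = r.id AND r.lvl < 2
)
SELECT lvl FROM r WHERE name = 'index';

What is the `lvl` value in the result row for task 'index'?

2

Base: id=1 (notify) at lvl 0.
Iteration 1: rows with depends_on in {1} -> init (id 2, lvl 1), lint (id 3, lvl 1).
Iteration 2: rows with depends_on in {2,3} -> build (id 4, lvl 2), index (id 5, lvl 2), tag (id 8, lvl 2).
Iteration 3: lvl < 2 fails for all current rows; recursion stops.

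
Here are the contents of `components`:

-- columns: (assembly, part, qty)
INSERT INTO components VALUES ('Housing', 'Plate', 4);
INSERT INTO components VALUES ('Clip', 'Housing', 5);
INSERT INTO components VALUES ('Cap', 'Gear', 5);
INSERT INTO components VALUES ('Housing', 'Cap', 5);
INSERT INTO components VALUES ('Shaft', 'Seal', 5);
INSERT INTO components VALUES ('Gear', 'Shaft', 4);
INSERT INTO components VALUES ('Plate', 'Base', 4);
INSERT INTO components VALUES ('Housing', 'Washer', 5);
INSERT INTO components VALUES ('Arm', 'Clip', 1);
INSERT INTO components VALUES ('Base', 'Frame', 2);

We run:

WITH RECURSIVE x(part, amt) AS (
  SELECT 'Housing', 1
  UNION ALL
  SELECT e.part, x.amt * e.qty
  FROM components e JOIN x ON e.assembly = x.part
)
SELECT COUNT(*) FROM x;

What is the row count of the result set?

9

Base: (Housing, amt=1).
Iteration 1: components of {Housing} -> Cap = 1*5 = 5, Plate = 1*4 = 4, Washer = 1*5 = 5.
Iteration 2: components of {Cap,Plate,Washer} -> Base = 4*4 = 16, Gear = 5*5 = 25.
Iteration 3: components of {Base,Gear} -> Frame = 16*2 = 32, Shaft = 25*4 = 100.
Iteration 4: components of {Frame,Shaft} -> Seal = 100*5 = 500.
Iteration 5: no further components; recursion stops.
Total rows emitted: 9.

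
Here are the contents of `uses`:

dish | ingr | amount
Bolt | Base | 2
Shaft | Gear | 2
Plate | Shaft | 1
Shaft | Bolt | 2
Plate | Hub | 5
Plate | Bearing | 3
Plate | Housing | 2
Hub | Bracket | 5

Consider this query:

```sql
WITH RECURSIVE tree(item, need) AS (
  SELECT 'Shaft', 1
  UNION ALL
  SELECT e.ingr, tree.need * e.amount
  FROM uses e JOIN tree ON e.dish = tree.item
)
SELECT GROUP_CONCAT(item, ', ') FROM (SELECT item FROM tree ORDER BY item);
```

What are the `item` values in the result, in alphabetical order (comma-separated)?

Base: (Shaft, need=1).
Iteration 1: components of {Shaft} -> Bolt = 1*2 = 2, Gear = 1*2 = 2.
Iteration 2: components of {Bolt,Gear} -> Base = 2*2 = 4.
Iteration 3: no further components; recursion stops.

Base, Bolt, Gear, Shaft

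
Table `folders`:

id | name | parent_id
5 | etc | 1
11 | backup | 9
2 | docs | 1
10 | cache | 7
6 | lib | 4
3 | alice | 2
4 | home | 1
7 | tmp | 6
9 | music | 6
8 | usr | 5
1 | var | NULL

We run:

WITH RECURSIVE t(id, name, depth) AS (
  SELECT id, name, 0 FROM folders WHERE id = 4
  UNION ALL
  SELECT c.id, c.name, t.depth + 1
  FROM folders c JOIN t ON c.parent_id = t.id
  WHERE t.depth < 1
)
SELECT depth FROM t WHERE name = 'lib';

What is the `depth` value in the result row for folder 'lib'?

Base: id=4 (home) at depth 0.
Iteration 1: rows with parent_id in {4} -> lib (id 6, depth 1).
Iteration 2: depth < 1 fails for all current rows; recursion stops.

1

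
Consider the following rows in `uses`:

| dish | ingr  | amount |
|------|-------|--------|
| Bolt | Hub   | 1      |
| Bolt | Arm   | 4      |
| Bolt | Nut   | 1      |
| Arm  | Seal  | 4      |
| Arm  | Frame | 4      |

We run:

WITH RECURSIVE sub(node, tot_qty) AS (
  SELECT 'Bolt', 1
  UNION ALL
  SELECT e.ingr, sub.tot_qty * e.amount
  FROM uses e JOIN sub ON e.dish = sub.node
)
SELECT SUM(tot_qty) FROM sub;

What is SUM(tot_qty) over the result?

Base: (Bolt, tot_qty=1).
Iteration 1: components of {Bolt} -> Arm = 1*4 = 4, Hub = 1*1 = 1, Nut = 1*1 = 1.
Iteration 2: components of {Arm,Hub,Nut} -> Frame = 4*4 = 16, Seal = 4*4 = 16.
Iteration 3: no further components; recursion stops.
SUM(tot_qty) = 1 + 1 + 4 + 1 + 16 + 16 = 39.

39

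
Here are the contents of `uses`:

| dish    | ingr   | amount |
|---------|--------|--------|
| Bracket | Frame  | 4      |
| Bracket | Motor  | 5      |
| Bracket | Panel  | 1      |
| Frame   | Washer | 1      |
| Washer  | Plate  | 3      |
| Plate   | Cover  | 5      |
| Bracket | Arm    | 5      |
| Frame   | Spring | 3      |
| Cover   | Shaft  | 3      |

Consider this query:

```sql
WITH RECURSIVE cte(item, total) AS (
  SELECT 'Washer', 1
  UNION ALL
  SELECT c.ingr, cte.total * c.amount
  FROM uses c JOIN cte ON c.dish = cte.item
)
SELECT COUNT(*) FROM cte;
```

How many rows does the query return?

4

Base: (Washer, total=1).
Iteration 1: components of {Washer} -> Plate = 1*3 = 3.
Iteration 2: components of {Plate} -> Cover = 3*5 = 15.
Iteration 3: components of {Cover} -> Shaft = 15*3 = 45.
Iteration 4: no further components; recursion stops.
Total rows emitted: 4.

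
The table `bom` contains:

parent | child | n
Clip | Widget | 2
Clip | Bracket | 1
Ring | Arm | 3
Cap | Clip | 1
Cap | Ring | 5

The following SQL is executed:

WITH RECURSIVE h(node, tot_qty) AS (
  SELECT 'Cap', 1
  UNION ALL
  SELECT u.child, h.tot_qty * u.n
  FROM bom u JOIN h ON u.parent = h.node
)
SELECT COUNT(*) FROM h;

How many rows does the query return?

Base: (Cap, tot_qty=1).
Iteration 1: components of {Cap} -> Clip = 1*1 = 1, Ring = 1*5 = 5.
Iteration 2: components of {Clip,Ring} -> Arm = 5*3 = 15, Bracket = 1*1 = 1, Widget = 1*2 = 2.
Iteration 3: no further components; recursion stops.
Total rows emitted: 6.

6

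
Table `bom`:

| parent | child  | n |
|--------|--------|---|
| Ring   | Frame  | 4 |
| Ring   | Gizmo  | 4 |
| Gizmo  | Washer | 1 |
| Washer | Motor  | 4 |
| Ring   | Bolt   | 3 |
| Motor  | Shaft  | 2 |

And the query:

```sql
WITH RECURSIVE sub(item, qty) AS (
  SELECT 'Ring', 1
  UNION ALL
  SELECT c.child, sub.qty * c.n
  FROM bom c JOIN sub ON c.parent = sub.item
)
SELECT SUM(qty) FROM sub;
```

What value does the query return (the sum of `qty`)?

Base: (Ring, qty=1).
Iteration 1: components of {Ring} -> Bolt = 1*3 = 3, Frame = 1*4 = 4, Gizmo = 1*4 = 4.
Iteration 2: components of {Bolt,Frame,Gizmo} -> Washer = 4*1 = 4.
Iteration 3: components of {Washer} -> Motor = 4*4 = 16.
Iteration 4: components of {Motor} -> Shaft = 16*2 = 32.
Iteration 5: no further components; recursion stops.
SUM(qty) = 1 + 4 + 4 + 3 + 4 + 16 + 32 = 64.

64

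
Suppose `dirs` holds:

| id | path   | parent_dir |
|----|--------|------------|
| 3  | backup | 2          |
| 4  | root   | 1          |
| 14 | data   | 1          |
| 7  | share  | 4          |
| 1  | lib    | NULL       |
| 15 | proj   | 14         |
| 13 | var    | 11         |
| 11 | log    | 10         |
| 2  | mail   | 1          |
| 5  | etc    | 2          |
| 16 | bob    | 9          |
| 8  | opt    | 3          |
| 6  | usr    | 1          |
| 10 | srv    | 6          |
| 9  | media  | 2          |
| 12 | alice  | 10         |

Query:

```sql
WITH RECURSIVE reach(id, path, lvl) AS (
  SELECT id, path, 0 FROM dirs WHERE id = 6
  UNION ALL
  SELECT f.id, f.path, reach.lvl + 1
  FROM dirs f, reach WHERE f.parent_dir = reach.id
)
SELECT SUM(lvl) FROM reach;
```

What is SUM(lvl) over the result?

Base: id=6 (usr) at lvl 0.
Iteration 1: rows with parent_dir in {6} -> srv (id 10, lvl 1).
Iteration 2: rows with parent_dir in {10} -> log (id 11, lvl 2), alice (id 12, lvl 2).
Iteration 3: rows with parent_dir in {11,12} -> var (id 13, lvl 3).
Iteration 4: no rows with parent_dir in {13}; recursion stops.
SUM(lvl) = 0 + 1 + 2 + 2 + 3 = 8.

8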